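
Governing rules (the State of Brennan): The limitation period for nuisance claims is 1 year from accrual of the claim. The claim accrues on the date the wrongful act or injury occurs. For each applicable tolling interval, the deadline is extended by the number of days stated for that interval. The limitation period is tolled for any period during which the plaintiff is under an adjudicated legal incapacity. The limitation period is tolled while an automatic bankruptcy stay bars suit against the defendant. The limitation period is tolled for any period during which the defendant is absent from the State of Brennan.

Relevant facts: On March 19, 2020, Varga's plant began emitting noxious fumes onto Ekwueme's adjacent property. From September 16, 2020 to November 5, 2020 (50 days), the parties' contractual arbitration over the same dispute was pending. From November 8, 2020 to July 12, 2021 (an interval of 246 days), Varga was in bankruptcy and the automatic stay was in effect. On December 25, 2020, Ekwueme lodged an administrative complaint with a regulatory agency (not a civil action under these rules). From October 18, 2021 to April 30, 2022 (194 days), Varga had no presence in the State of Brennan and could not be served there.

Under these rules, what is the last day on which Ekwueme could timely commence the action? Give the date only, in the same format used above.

The limitation period began to run on March 19, 2020.
The untolled deadline — 1 year after March 19, 2020 — is March 19, 2021.
Because the automatic bankruptcy stay ran from November 8, 2020 to July 12, 2021, the deadline is extended by 246 days to November 20, 2021.
The period was tolled for 194 days by the defendant's absence from the jurisdiction (October 18, 2021 to April 30, 2022), pushing the deadline to June 2, 2022.
Although a pending arbitration ran from September 16, 2020 to November 5, 2020, the stated rules do not make that a tolling event, so it is disregarded.
The other events in the timeline have no effect on the limitation period under the stated rules.

June 2, 2022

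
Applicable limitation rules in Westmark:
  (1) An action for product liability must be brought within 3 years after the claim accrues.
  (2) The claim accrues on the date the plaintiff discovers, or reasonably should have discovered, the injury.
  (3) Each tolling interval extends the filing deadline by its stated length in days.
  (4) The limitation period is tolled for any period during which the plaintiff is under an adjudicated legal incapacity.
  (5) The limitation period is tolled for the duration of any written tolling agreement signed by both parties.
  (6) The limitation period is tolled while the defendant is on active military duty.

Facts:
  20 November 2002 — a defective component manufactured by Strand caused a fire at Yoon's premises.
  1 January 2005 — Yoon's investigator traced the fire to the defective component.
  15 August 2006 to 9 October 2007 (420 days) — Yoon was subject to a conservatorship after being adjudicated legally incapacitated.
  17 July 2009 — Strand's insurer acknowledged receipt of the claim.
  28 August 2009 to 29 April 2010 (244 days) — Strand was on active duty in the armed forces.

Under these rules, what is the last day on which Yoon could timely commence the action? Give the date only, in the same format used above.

Accrual is tied to discovery, so the period began on 1 January 2005 rather than on 20 November 2002 when the act occurred.
3 years from 1 January 2005 is 1 January 2008.
The plaintiff's legal incapacity from 15 August 2006 to 9 October 2007 tolled the period for 420 days, extending the deadline to 24 February 2009.
By the time the defendant's active military service began on 28 August 2009, the limitation period had already expired on 24 February 2009; that interval cannot revive it.
Nothing else in the chronology tolls or restarts the period.

24 February 2009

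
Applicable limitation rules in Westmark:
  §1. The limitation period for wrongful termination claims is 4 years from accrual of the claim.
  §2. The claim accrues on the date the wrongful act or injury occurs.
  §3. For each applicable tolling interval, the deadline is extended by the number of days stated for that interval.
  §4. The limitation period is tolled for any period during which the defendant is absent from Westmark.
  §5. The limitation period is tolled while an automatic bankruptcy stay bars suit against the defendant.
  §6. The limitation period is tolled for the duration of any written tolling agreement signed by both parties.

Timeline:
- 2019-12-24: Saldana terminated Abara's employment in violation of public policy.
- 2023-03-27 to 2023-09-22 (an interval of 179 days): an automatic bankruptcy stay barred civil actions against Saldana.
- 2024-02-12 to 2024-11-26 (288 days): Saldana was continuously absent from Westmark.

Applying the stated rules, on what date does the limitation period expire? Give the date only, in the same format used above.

The claim accrued on 2019-12-24, the date of the act.
4 years from 2019-12-24 is 2023-12-24.
The automatic bankruptcy stay from 2023-03-27 to 2023-09-22 tolled the period for 179 days, extending the deadline to 2024-06-20.
Because the defendant's absence from the jurisdiction ran from 2024-02-12 to 2024-11-26, the deadline is extended by 288 days to 2025-04-04.

2025-04-04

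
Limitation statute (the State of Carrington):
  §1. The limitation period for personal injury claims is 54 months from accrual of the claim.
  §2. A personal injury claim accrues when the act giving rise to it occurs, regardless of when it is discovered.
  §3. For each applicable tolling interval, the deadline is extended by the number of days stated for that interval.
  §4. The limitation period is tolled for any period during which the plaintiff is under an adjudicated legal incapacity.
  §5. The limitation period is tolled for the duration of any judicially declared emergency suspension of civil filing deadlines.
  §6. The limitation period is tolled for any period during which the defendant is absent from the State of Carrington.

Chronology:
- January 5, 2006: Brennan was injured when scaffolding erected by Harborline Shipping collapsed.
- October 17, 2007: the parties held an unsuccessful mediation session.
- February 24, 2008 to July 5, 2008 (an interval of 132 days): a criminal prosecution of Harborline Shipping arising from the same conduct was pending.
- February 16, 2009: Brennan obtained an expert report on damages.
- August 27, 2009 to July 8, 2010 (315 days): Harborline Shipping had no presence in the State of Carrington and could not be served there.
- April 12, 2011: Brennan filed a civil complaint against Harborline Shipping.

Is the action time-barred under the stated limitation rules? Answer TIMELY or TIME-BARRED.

The claim accrued on January 5, 2006, when the wrongful act occurred.
Adding the 54 months base period to January 5, 2006 gives a deadline of July 5, 2010, before any tolling.
The period was tolled for 315 days by the defendant's absence from the jurisdiction (August 27, 2009 to July 8, 2010), pushing the deadline to May 16, 2011.
Although a criminal prosecution ran from February 24, 2008 to July 5, 2008, the stated rules do not make that a tolling event, so it is disregarded.
Nothing else in the chronology tolls or restarts the period.
Filing on April 12, 2011 beat the May 16, 2011 deadline — the action is timely.

TIMELY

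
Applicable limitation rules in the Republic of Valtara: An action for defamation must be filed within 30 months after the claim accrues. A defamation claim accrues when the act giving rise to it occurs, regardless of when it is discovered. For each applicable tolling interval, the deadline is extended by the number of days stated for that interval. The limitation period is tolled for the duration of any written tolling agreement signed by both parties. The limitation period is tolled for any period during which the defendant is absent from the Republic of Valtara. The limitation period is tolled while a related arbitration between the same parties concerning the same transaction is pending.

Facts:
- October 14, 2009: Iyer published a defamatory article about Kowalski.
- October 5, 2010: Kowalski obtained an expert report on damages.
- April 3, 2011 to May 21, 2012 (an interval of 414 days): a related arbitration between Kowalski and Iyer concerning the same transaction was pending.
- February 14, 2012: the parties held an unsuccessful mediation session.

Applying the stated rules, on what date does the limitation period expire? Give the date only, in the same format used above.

June 2, 2013

The limitation period began to run on October 14, 2009.
The untolled deadline — 30 months after October 14, 2009 — is April 14, 2012.
Because the pending related arbitration ran from April 3, 2011 to May 21, 2012, the deadline is extended by 414 days to June 2, 2013.
The other events in the timeline have no effect on the limitation period under the stated rules.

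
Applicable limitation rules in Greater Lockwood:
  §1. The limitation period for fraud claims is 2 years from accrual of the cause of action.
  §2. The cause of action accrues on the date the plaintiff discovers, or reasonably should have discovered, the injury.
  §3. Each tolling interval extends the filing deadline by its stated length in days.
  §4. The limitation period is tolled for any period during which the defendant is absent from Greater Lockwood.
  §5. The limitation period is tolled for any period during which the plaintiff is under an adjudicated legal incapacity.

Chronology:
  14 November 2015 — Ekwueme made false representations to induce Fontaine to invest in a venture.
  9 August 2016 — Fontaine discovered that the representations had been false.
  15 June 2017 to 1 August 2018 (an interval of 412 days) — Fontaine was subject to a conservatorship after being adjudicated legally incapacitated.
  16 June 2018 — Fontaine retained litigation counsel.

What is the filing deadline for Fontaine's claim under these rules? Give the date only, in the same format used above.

The claim did not accrue until Fontaine discovered the injury on 9 August 2016; the 14 November 2015 act date does not start the clock under the stated rule.
Adding the 2 years base period to 9 August 2016 gives a deadline of 9 August 2018, before any tolling.
The plaintiff's legal incapacity from 15 June 2017 to 1 August 2018 tolled the period for 412 days, extending the deadline to 25 September 2019.
The other events in the timeline have no effect on the limitation period under the stated rules.

25 September 2019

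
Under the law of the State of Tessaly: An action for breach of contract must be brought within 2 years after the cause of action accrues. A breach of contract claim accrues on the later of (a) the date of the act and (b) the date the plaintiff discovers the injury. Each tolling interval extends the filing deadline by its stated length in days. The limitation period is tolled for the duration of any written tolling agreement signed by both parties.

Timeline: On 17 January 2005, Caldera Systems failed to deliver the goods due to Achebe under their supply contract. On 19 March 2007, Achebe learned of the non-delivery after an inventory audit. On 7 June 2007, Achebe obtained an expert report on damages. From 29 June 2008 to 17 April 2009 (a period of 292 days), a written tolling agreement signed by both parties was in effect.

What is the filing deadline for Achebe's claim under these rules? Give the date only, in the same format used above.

5 January 2010

The claim accrued on 19 March 2007 — the later of the 17 January 2005 act and the 19 March 2007 discovery.
2 years from 19 March 2007 is 19 March 2009.
The written tolling agreement from 29 June 2008 to 17 April 2009 tolled the period for 292 days, extending the deadline to 5 January 2010.
None of the other events listed affects the running of the period under the stated rules.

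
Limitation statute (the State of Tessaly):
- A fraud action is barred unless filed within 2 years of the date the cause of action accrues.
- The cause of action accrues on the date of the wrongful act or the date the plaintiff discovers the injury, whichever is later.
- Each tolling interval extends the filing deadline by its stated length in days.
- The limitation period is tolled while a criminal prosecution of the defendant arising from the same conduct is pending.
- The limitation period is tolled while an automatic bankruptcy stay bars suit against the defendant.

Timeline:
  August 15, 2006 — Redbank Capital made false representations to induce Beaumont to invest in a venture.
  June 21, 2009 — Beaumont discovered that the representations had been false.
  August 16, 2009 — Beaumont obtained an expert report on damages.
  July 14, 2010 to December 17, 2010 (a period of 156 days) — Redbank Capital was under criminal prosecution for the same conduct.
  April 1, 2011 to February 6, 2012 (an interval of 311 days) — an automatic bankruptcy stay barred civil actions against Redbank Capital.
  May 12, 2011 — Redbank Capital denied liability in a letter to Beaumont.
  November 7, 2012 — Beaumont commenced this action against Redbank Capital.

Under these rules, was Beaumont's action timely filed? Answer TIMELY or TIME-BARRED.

TIME-BARRED

Taking the later of the act (August 15, 2006) and discovery (June 21, 2009), the claim accrued on June 21, 2009.
2 years from June 21, 2009 is June 21, 2011.
Because the pending criminal prosecution ran from July 14, 2010 to December 17, 2010, the deadline is extended by 156 days to November 24, 2011.
Because the automatic bankruptcy stay ran from April 1, 2011 to February 6, 2012, the deadline is extended by 311 days to September 30, 2012.
None of the other events listed affects the running of the period under the stated rules.
Filing on November 7, 2012 missed the September 30, 2012 deadline — the action is time-barred.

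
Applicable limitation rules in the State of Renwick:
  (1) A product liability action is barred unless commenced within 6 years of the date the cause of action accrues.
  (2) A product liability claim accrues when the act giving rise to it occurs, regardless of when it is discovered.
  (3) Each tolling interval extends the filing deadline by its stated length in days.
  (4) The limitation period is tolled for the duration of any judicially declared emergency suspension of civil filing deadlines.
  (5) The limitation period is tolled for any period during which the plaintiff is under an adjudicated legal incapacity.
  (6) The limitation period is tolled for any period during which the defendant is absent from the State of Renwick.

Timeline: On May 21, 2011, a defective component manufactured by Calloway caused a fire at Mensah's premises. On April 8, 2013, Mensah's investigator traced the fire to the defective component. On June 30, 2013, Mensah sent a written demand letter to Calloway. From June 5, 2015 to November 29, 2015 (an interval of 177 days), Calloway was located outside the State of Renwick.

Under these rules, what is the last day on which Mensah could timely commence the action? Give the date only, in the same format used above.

Accrual is governed by the date of the act, so the period began to run on May 21, 2011; the later discovery on April 8, 2013 is irrelevant under the stated rule.
Adding the 6 years base period to May 21, 2011 gives a deadline of May 21, 2017, before any tolling.
The defendant's absence from the jurisdiction from June 5, 2015 to November 29, 2015 tolled the period for 177 days, extending the deadline to November 14, 2017.
The other events in the timeline have no effect on the limitation period under the stated rules.

November 14, 2017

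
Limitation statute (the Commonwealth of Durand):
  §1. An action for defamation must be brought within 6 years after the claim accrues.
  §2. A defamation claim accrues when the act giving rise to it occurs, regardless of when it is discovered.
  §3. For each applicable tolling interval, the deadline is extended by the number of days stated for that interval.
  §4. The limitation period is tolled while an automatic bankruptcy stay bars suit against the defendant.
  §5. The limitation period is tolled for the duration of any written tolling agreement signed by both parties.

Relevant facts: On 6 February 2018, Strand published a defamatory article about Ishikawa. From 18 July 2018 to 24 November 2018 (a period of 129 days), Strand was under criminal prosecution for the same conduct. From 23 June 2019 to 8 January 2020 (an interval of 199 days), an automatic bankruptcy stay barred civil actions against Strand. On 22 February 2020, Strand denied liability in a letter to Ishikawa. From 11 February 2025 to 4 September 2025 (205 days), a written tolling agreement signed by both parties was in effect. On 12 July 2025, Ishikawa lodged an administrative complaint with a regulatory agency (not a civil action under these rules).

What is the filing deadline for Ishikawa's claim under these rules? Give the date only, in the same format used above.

23 August 2024

The claim accrued on 6 February 2018, when the wrongful act occurred.
The untolled deadline — 6 years after 6 February 2018 — is 6 February 2024.
The automatic bankruptcy stay from 23 June 2019 to 8 January 2020 tolled the period for 199 days, extending the deadline to 23 August 2024.
The written tolling agreement from 11 February 2025 to 4 September 2025 began after the period had already run on 23 August 2024, so it has no tolling effect.
No stated provision tolls the period for a criminal prosecution, so the interval from 18 July 2018 to 24 November 2018 has no effect on the deadline.
Nothing else in the chronology tolls or restarts the period.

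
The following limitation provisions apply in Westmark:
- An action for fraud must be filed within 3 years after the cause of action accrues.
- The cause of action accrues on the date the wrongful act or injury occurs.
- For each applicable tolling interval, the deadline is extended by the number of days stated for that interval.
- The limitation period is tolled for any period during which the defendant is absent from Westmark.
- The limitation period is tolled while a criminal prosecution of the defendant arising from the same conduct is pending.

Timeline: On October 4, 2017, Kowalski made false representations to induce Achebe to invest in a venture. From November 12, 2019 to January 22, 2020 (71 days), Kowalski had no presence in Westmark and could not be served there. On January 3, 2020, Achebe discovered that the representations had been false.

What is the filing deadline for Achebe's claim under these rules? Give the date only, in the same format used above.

Accrual is governed by the date of the act, so the period began to run on October 4, 2017; the later discovery on January 3, 2020 is irrelevant under the stated rule.
3 years from October 4, 2017 is October 4, 2020.
Because the defendant's absence from the jurisdiction ran from November 12, 2019 to January 22, 2020, the deadline is extended by 71 days to December 14, 2020.

December 14, 2020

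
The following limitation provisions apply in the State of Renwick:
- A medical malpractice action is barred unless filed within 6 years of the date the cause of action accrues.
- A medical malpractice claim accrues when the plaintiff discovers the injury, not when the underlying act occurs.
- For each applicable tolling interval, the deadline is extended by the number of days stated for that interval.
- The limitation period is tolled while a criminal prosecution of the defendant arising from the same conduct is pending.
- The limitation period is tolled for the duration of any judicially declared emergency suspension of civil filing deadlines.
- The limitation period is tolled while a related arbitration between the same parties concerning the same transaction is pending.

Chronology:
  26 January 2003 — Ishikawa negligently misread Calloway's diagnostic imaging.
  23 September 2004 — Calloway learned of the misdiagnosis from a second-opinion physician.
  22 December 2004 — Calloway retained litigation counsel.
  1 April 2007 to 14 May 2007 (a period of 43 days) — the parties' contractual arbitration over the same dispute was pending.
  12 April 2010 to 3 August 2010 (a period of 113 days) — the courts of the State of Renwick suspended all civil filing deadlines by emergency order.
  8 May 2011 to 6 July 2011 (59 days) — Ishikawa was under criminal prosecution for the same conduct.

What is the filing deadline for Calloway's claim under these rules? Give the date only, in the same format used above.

Under the discovery rule, the claim accrued on 23 September 2004, when Calloway discovered the injury — not on the 26 January 2003 date of the underlying act.
The untolled deadline — 6 years after 23 September 2004 — is 23 September 2010.
The period was tolled for 43 days by the pending related arbitration (1 April 2007 to 14 May 2007), pushing the deadline to 5 November 2010.
The emergency suspension of filing deadlines from 12 April 2010 to 3 August 2010 tolled the period for 113 days, extending the deadline to 26 February 2011.
The pending criminal prosecution starting 8 May 2011 came too late — the period had run on 26 February 2011 — and so does not extend the deadline.
The other events in the timeline have no effect on the limitation period under the stated rules.

26 February 2011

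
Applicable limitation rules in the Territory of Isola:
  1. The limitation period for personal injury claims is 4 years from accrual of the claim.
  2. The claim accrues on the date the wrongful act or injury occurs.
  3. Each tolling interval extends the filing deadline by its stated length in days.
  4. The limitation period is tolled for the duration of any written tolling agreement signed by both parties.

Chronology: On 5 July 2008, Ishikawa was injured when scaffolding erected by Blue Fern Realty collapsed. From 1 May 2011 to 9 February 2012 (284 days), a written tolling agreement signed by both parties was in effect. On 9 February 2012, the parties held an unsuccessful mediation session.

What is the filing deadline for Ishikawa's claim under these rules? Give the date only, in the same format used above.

15 April 2013

The claim accrued on 5 July 2008, when the wrongful act occurred.
4 years from 5 July 2008 is 5 July 2012.
The period was tolled for 284 days by the written tolling agreement (1 May 2011 to 9 February 2012), pushing the deadline to 15 April 2013.
None of the other events listed affects the running of the period under the stated rules.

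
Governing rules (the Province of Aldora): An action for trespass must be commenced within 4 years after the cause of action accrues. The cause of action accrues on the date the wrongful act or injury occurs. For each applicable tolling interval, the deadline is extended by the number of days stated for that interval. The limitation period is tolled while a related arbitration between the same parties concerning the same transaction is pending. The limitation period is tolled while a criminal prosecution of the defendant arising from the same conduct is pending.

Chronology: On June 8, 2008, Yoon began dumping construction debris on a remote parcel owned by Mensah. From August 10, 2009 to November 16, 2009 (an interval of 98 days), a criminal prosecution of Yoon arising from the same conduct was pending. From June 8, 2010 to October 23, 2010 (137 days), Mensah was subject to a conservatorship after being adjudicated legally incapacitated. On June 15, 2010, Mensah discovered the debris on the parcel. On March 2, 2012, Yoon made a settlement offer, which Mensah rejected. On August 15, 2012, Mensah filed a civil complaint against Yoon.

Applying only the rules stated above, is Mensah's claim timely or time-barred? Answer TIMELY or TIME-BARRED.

TIMELY

Because the rule ties accrual to occurrence, the claim accrued on June 8, 2008, not on the June 15, 2010 discovery date.
Adding the 4 years base period to June 8, 2008 gives a deadline of June 8, 2012, before any tolling.
Because the pending criminal prosecution ran from August 10, 2009 to November 16, 2009, the deadline is extended by 98 days to September 14, 2012.
No stated provision tolls the period for the plaintiff's incapacity, so the interval from June 8, 2010 to October 23, 2010 has no effect on the deadline.
None of the other events listed affects the running of the period under the stated rules.
The August 15, 2012 filing precedes the September 14, 2012 deadline; the claim is timely.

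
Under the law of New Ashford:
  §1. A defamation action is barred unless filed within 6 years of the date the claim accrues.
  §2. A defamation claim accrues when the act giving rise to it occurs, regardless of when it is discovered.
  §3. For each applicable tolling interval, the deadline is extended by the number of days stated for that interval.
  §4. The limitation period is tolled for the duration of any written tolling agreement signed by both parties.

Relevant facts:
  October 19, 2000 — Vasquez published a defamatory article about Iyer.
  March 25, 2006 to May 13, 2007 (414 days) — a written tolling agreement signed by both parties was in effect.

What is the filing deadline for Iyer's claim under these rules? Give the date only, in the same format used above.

The claim accrued on October 19, 2000, the date of the act.
Adding the 6 years base period to October 19, 2000 gives a deadline of October 19, 2006, before any tolling.
The written tolling agreement from March 25, 2006 to May 13, 2007 tolled the period for 414 days, extending the deadline to December 7, 2007.

December 7, 2007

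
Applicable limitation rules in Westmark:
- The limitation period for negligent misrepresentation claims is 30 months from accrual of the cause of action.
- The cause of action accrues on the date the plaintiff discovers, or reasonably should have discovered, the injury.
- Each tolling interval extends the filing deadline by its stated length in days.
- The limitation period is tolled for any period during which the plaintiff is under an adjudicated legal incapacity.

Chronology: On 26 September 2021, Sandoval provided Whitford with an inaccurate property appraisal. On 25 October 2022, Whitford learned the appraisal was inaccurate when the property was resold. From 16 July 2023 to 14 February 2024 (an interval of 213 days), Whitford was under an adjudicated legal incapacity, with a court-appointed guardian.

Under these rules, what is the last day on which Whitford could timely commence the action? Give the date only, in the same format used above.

The claim did not accrue until Whitford discovered the injury on 25 October 2022; the 26 September 2021 act date does not start the clock under the stated rule.
Adding the 30 months base period to 25 October 2022 gives a deadline of 25 April 2025, before any tolling.
Because the plaintiff's legal incapacity ran from 16 July 2023 to 14 February 2024, the deadline is extended by 213 days to 24 November 2025.

24 November 2025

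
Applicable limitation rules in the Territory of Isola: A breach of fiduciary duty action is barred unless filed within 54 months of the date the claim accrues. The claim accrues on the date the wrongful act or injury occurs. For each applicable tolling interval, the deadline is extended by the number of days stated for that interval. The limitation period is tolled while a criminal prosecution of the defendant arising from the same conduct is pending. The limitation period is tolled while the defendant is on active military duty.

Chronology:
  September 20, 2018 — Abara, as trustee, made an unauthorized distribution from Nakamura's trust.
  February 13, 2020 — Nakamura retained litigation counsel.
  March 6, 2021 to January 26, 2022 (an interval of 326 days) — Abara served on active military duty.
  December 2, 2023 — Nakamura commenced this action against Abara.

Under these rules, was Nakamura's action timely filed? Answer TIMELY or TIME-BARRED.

The claim accrued on September 20, 2018, when the wrongful act occurred.
Adding the 54 months base period to September 20, 2018 gives a deadline of March 20, 2023, before any tolling.
Because the defendant's active military service ran from March 6, 2021 to January 26, 2022, the deadline is extended by 326 days to February 9, 2024.
Nothing else in the chronology tolls or restarts the period.
Filing on December 2, 2023 beat the February 9, 2024 deadline — the action is timely.

TIMELY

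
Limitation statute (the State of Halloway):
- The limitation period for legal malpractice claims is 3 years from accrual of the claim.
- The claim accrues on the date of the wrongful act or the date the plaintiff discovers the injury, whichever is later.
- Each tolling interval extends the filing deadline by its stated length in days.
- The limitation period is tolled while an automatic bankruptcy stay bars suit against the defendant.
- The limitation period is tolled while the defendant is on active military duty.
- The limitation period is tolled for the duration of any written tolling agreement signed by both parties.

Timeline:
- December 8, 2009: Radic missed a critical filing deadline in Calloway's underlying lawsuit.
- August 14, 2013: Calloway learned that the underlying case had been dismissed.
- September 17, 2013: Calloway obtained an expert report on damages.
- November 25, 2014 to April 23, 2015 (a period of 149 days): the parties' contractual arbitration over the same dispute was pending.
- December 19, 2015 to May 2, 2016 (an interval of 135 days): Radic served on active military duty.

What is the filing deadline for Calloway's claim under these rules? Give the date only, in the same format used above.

The claim accrued on August 14, 2013 — the later of the December 8, 2009 act and the August 14, 2013 discovery.
Adding the 3 years base period to August 14, 2013 gives a deadline of August 14, 2016, before any tolling.
Because the defendant's active military service ran from December 19, 2015 to May 2, 2016, the deadline is extended by 135 days to December 27, 2016.
The pending related arbitration from November 25, 2014 to April 23, 2015 does not toll the period, because no stated rule makes a pending arbitration a tolling event.
None of the other events listed affects the running of the period under the stated rules.

December 27, 2016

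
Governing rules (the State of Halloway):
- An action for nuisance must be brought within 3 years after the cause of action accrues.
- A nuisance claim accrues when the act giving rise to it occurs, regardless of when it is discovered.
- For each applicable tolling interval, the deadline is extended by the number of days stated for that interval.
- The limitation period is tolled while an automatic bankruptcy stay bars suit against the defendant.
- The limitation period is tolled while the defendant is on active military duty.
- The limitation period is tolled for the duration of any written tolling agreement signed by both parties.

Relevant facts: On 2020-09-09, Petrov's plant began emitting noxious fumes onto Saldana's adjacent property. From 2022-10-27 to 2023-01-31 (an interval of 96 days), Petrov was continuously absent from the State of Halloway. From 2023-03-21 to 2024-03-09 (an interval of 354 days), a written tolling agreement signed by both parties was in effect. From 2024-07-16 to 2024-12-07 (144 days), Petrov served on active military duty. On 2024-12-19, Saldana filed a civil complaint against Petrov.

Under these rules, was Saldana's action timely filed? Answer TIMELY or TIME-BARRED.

TIMELY

The cause of action accrued on 2020-09-09, the date of the act.
3 years from 2020-09-09 is 2023-09-09.
The period was tolled for 354 days by the written tolling agreement (2023-03-21 to 2024-03-09), pushing the deadline to 2024-08-28.
Because the defendant's active military service ran from 2024-07-16 to 2024-12-07, the deadline is extended by 144 days to 2025-01-19.
No stated provision tolls the period for the defendant's absence, so the interval from 2022-10-27 to 2023-01-31 has no effect on the deadline.
Filing on 2024-12-19 beat the 2025-01-19 deadline — the action is timely.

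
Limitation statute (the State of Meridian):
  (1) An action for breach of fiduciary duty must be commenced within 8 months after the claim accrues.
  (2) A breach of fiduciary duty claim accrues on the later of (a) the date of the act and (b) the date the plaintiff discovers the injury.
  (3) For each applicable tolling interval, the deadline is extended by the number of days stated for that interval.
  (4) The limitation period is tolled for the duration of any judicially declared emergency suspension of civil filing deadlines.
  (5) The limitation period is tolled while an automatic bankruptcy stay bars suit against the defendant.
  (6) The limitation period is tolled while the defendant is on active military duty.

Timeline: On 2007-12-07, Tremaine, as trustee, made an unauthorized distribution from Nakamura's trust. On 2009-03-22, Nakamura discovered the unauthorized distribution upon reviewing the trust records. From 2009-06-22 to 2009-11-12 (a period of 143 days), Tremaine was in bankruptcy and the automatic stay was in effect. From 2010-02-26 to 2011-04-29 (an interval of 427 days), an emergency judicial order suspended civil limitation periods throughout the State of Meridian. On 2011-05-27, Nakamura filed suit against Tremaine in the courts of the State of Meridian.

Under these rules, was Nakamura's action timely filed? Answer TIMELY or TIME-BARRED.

The claim accrued on 2009-03-22 — the later of the 2007-12-07 act and the 2009-03-22 discovery.
8 months from 2009-03-22 is 2009-11-22.
Because the automatic bankruptcy stay ran from 2009-06-22 to 2009-11-12, the deadline is extended by 143 days to 2010-04-14.
Because the emergency suspension of filing deadlines ran from 2010-02-26 to 2011-04-29, the deadline is extended by 427 days to 2011-06-15.
Nakamura filed on 2011-05-27, before the 2011-06-15 deadline, so the action is timely.

TIMELY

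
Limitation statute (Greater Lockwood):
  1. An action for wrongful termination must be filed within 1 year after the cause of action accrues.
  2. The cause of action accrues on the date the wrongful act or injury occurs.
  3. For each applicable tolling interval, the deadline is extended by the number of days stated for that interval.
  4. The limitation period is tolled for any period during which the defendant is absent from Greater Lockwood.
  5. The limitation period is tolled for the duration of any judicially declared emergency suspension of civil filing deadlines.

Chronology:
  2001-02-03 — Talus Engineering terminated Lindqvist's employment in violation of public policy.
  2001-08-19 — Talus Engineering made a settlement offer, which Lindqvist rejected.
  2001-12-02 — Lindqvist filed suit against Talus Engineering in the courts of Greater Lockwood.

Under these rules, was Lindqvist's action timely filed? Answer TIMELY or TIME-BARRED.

TIMELY

The cause of action accrued on 2001-02-03, the date of the act.
1 year from 2001-02-03 is 2002-02-03.
None of the other events listed affects the running of the period under the stated rules.
The 2001-12-02 filing precedes the 2002-02-03 deadline; the claim is timely.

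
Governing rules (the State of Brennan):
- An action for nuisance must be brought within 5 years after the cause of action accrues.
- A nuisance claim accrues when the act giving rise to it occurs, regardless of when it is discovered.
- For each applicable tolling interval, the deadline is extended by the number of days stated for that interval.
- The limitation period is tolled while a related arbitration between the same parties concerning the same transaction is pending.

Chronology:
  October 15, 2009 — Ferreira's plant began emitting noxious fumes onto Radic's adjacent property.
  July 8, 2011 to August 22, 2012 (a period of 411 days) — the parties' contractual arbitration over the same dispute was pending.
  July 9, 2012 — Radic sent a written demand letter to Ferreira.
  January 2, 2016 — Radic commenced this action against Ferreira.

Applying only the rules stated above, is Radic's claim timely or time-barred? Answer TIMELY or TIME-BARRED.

TIME-BARRED

The claim accrued on October 15, 2009, when the wrongful act occurred.
The untolled deadline — 5 years after October 15, 2009 — is October 15, 2014.
Because the pending related arbitration ran from July 8, 2011 to August 22, 2012, the deadline is extended by 411 days to November 30, 2015.
None of the other events listed affects the running of the period under the stated rules.
Filing on January 2, 2016 missed the November 30, 2015 deadline — the action is time-barred.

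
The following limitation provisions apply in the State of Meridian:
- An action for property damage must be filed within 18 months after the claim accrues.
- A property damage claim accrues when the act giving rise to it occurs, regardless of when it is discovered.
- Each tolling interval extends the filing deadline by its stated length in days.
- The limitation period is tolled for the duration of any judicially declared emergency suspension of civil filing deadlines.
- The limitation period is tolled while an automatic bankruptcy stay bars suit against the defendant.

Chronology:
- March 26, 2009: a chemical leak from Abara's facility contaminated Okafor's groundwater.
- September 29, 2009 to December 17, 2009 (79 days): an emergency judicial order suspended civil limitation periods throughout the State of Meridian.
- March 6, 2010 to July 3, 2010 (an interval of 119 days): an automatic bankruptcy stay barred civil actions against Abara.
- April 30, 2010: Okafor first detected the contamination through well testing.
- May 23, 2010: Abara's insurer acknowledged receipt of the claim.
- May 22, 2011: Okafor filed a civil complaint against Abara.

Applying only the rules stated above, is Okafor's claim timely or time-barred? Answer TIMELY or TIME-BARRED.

TIME-BARRED

Accrual is governed by the date of the act, so the period began to run on March 26, 2009; the later discovery on April 30, 2010 is irrelevant under the stated rule.
18 months from March 26, 2009 is September 26, 2010.
The emergency suspension of filing deadlines from September 29, 2009 to December 17, 2009 tolled the period for 79 days, extending the deadline to December 14, 2010.
The automatic bankruptcy stay from March 6, 2010 to July 3, 2010 tolled the period for 119 days, extending the deadline to April 12, 2011.
None of the other events listed affects the running of the period under the stated rules.
The May 22, 2011 filing falls after the April 12, 2011 deadline; the claim is time-barred.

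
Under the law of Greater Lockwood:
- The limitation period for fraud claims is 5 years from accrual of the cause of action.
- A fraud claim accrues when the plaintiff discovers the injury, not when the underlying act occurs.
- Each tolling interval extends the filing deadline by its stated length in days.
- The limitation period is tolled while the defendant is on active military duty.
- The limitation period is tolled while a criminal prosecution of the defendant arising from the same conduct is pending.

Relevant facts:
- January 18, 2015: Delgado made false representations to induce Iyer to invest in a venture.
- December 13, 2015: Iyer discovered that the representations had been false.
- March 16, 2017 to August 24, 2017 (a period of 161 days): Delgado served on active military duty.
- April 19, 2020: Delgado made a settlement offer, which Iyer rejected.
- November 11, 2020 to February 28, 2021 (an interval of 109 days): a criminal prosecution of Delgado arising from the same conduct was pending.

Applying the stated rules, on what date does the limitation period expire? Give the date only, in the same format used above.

Under the discovery rule, the claim accrued on December 13, 2015, when Iyer discovered the injury — not on the January 18, 2015 date of the underlying act.
The untolled deadline — 5 years after December 13, 2015 — is December 13, 2020.
Because the defendant's active military service ran from March 16, 2017 to August 24, 2017, the deadline is extended by 161 days to May 23, 2021.
The period was tolled for 109 days by the pending criminal prosecution (November 11, 2020 to February 28, 2021), pushing the deadline to September 9, 2021.
None of the other events listed affects the running of the period under the stated rules.

September 9, 2021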